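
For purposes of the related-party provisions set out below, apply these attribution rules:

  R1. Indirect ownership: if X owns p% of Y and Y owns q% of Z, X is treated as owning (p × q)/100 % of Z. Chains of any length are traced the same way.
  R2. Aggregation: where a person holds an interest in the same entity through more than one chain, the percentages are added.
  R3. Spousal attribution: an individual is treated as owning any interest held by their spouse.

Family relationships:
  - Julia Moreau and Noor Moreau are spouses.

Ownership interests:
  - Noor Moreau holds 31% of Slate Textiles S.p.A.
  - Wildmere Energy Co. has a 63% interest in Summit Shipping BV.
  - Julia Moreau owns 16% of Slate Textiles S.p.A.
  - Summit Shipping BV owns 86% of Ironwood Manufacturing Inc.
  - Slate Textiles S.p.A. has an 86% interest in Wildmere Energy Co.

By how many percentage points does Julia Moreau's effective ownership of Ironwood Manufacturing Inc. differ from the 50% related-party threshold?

By spousal attribution (R3), Julia Moreau is treated as also owning Noor Moreau's interest in Slate Textiles S.p.A, giving 16% + 31% = 47%.
Chain via Slate Textiles S.p.A. → Wildmere Energy Co. → Summit Shipping BV (R1): 47% × 86% × 63% × 86% = 21.899556% of Ironwood Manufacturing Inc.
21.899556% falls short of the 50% threshold by 28.100444 percentage points.

28.100444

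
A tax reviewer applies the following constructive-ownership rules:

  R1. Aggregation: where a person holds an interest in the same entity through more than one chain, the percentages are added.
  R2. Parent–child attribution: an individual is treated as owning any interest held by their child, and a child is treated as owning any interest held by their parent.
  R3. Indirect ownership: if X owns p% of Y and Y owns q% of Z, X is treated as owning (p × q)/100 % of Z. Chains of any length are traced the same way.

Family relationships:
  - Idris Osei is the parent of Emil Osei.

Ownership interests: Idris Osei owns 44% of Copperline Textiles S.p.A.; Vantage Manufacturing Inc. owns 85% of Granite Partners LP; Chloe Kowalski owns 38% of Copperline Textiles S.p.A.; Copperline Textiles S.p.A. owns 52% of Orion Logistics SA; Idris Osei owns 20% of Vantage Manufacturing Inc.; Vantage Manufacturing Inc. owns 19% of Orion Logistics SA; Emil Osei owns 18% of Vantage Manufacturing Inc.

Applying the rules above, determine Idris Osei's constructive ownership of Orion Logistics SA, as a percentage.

30.1%

By parent–child attribution (R2), Idris Osei is treated as also owning Emil Osei's interest in Vantage Manufacturing Inc, giving 20% + 18% = 38%.
Chain via Copperline Textiles S.p.A. (R3): 44% × 52% = 22.88% of Orion Logistics SA.
Chain via Vantage Manufacturing Inc. (R3): 38% × 19% = 7.22% of Orion Logistics SA.
Aggregating (R1): 22.88% + 7.22% = 30.1%.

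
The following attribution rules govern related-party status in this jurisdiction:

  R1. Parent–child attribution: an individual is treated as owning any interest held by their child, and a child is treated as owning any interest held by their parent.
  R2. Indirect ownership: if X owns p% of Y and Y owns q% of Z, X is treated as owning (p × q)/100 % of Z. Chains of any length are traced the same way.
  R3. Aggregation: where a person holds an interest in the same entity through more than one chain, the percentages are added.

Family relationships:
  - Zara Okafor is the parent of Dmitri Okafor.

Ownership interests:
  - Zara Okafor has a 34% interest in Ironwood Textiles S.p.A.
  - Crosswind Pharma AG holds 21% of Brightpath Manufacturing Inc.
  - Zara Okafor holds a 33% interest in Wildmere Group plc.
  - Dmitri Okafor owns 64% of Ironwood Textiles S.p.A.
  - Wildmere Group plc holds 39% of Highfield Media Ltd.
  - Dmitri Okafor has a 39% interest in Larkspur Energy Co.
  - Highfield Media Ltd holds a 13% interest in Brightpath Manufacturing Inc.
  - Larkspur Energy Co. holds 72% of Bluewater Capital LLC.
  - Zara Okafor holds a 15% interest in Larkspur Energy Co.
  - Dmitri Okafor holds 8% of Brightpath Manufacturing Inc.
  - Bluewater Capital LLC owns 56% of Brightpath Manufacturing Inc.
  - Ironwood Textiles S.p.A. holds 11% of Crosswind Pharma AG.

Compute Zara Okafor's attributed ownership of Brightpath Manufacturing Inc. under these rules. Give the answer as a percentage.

33.7097%

By parent–child attribution (R1), Zara Okafor is treated as also owning Dmitri Okafor's interest in Ironwood Textiles S.p.A, giving 34% + 64% = 98%.
By parent–child attribution (R1), Zara Okafor is treated as also owning Dmitri Okafor's interest in Larkspur Energy Co, giving 15% + 39% = 54%.
By parent–child attribution (R1), Zara Okafor is treated as owning Dmitri Okafor's 8% interest in Brightpath Manufacturing Inc.
Chain via Ironwood Textiles S.p.A. → Crosswind Pharma AG (R2): 98% × 11% × 21% = 2.2638% of Brightpath Manufacturing Inc.
Chain via Wildmere Group plc → Highfield Media Ltd (R2): 33% × 39% × 13% = 1.6731% of Brightpath Manufacturing Inc.
Chain via Larkspur Energy Co. → Bluewater Capital LLC (R2): 54% × 72% × 56% = 21.7728% of Brightpath Manufacturing Inc.
Direct interest in Brightpath Manufacturing Inc: 8%.
Aggregating (R3): 2.2638% + 1.6731% + 21.7728% + 8% = 33.7097%.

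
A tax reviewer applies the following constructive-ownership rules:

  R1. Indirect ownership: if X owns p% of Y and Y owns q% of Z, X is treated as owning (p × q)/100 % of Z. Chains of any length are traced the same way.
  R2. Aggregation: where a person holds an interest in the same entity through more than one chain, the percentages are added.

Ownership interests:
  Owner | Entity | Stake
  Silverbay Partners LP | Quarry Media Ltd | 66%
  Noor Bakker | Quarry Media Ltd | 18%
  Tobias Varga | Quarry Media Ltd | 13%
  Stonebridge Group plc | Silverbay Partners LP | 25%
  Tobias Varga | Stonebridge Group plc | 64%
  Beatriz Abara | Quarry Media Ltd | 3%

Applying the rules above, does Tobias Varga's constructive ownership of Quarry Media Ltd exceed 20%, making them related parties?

Chain via Stonebridge Group plc → Silverbay Partners LP (R1): 64% × 25% × 66% = 10.56% of Quarry Media Ltd.
Direct interest in Quarry Media Ltd: 13%.
Aggregating (R2): 10.56% + 13% = 23.56%.
23.56% exceeds the 20% threshold, so Tobias is a related party to Quarry Media Ltd.

Yes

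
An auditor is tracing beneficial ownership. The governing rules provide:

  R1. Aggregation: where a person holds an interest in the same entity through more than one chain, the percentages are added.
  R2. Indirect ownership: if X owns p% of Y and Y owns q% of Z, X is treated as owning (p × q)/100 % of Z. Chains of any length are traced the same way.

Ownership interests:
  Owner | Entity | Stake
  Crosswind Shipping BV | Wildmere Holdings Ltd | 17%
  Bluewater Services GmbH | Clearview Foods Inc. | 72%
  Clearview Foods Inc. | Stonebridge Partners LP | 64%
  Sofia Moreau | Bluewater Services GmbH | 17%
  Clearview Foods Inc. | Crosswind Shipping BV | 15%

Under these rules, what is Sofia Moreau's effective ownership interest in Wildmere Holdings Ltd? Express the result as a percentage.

0.31212%

Chain via Bluewater Services GmbH → Clearview Foods Inc. → Crosswind Shipping BV (R2): 17% × 72% × 15% × 17% = 0.31212% of Wildmere Holdings Ltd.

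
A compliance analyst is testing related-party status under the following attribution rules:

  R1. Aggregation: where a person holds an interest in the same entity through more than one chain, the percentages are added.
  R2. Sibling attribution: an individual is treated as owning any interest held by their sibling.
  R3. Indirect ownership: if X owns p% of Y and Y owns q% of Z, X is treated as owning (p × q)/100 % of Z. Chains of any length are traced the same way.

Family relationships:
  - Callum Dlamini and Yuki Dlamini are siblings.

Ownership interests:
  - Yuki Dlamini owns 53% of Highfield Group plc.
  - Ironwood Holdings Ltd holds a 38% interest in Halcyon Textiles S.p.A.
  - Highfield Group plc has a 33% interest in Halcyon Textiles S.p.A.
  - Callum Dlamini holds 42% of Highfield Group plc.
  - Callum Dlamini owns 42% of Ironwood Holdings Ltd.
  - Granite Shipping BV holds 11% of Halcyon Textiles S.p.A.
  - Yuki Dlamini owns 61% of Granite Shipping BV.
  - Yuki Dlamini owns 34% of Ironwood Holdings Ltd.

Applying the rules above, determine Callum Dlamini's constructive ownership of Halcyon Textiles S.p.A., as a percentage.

By sibling attribution (R2), Callum Dlamini is treated as also owning Yuki Dlamini's interest in Ironwood Holdings Ltd, giving 42% + 34% = 76%.
By sibling attribution (R2), Callum Dlamini is treated as also owning Yuki Dlamini's interest in Highfield Group plc, giving 42% + 53% = 95%.
By sibling attribution (R2), Callum Dlamini is treated as owning Yuki Dlamini's 61% interest in Granite Shipping BV.
Chain via Ironwood Holdings Ltd (R3): 76% × 38% = 28.88% of Halcyon Textiles S.p.A.
Chain via Highfield Group plc (R3): 95% × 33% = 31.35% of Halcyon Textiles S.p.A.
Chain via Granite Shipping BV (R3): 61% × 11% = 6.71% of Halcyon Textiles S.p.A.
Aggregating (R1): 28.88% + 31.35% + 6.71% = 66.94%.

66.94%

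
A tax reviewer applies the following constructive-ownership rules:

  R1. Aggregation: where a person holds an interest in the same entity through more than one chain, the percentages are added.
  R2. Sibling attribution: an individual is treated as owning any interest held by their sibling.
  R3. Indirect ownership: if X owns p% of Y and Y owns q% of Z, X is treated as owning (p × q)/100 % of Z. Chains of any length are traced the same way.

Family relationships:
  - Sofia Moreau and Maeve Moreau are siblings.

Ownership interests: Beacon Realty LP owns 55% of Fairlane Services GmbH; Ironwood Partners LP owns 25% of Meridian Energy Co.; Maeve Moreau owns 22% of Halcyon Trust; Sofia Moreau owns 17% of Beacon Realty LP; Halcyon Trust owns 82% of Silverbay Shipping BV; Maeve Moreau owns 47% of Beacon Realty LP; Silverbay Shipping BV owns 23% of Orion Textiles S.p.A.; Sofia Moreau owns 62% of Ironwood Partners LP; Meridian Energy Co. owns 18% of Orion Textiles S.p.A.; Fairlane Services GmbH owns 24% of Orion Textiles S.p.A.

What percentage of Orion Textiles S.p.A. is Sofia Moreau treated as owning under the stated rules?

15.3872%

By sibling attribution (R2), Sofia Moreau is treated as also owning Maeve Moreau's interest in Beacon Realty LP, giving 17% + 47% = 64%.
By sibling attribution (R2), Sofia Moreau is treated as owning Maeve Moreau's 22% interest in Halcyon Trust.
Chain via Beacon Realty LP → Fairlane Services GmbH (R3): 64% × 55% × 24% = 8.448% of Orion Textiles S.p.A.
Chain via Ironwood Partners LP → Meridian Energy Co. (R3): 62% × 25% × 18% = 2.79% of Orion Textiles S.p.A.
Chain via Halcyon Trust → Silverbay Shipping BV (R3): 22% × 82% × 23% = 4.1492% of Orion Textiles S.p.A.
Aggregating (R1): 8.448% + 2.79% + 4.1492% = 15.3872%.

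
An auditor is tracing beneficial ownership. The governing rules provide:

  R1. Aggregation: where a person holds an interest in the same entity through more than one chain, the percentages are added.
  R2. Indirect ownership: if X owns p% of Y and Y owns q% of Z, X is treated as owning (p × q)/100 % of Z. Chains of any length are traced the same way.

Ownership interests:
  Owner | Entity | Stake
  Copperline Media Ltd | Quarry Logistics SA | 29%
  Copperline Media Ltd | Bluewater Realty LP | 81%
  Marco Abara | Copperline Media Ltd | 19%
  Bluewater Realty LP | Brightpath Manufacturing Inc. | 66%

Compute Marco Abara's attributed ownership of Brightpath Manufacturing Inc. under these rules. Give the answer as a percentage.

10.1574%

Chain via Copperline Media Ltd → Bluewater Realty LP (R2): 19% × 81% × 66% = 10.1574% of Brightpath Manufacturing Inc.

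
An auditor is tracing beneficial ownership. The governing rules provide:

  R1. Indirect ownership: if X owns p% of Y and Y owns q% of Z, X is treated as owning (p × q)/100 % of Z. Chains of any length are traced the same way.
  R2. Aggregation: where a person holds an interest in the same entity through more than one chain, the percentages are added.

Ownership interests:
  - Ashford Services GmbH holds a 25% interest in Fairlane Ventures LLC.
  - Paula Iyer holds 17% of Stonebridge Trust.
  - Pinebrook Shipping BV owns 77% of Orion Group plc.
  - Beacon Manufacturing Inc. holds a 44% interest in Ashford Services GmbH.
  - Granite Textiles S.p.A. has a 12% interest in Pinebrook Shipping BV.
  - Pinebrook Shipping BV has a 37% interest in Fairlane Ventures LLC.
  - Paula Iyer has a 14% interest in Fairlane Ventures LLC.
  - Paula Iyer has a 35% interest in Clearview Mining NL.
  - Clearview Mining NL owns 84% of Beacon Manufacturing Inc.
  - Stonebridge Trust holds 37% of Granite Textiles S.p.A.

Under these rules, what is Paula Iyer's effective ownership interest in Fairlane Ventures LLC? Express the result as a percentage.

17.513276%

Chain via Clearview Mining NL → Beacon Manufacturing Inc. → Ashford Services GmbH (R1): 35% × 84% × 44% × 25% = 3.234% of Fairlane Ventures LLC.
Chain via Stonebridge Trust → Granite Textiles S.p.A. → Pinebrook Shipping BV (R1): 17% × 37% × 12% × 37% = 0.279276% of Fairlane Ventures LLC.
Direct interest in Fairlane Ventures LLC: 14%.
Aggregating (R2): 3.234% + 0.279276% + 14% = 17.513276%.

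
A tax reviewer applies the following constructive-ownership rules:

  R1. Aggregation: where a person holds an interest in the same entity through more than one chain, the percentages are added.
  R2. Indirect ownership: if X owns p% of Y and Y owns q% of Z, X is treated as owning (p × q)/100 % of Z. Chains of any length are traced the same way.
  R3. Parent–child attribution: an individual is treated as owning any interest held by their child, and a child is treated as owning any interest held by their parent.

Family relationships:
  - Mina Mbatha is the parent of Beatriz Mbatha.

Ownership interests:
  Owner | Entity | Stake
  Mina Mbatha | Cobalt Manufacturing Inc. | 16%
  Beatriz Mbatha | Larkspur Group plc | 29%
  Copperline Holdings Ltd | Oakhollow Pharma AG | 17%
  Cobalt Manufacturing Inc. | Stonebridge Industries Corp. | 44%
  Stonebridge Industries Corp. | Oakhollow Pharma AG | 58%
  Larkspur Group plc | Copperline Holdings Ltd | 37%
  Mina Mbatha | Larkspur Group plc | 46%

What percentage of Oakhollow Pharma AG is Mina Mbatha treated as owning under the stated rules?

By parent–child attribution (R3), Mina Mbatha is treated as also owning Beatriz Mbatha's interest in Larkspur Group plc, giving 46% + 29% = 75%.
Chain via Larkspur Group plc → Copperline Holdings Ltd (R2): 75% × 37% × 17% = 4.7175% of Oakhollow Pharma AG.
Chain via Cobalt Manufacturing Inc. → Stonebridge Industries Corp. (R2): 16% × 44% × 58% = 4.0832% of Oakhollow Pharma AG.
Aggregating (R1): 4.7175% + 4.0832% = 8.8007%.

8.8007%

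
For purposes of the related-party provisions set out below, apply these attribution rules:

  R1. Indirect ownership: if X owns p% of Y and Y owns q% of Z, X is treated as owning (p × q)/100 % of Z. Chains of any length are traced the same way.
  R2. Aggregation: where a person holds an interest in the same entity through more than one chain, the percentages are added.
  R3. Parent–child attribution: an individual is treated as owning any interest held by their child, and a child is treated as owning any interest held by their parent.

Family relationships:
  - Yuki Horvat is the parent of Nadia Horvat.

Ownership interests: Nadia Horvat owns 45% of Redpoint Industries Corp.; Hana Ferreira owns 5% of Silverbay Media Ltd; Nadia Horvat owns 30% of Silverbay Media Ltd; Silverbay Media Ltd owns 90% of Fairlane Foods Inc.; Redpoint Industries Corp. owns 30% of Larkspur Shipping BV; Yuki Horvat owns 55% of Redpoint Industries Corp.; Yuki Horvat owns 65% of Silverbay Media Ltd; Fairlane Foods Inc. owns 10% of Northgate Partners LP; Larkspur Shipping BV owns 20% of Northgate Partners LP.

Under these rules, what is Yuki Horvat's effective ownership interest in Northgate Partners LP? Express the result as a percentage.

14.55%

By parent–child attribution (R3), Yuki Horvat is treated as also owning Nadia Horvat's interest in Redpoint Industries Corp, giving 55% + 45% = 100%.
By parent–child attribution (R3), Yuki Horvat is treated as also owning Nadia Horvat's interest in Silverbay Media Ltd, giving 65% + 30% = 95%.
Chain via Redpoint Industries Corp. → Larkspur Shipping BV (R1): 100% × 30% × 20% = 6% of Northgate Partners LP.
Chain via Silverbay Media Ltd → Fairlane Foods Inc. (R1): 95% × 90% × 10% = 8.55% of Northgate Partners LP.
Aggregating (R2): 6% + 8.55% = 14.55%.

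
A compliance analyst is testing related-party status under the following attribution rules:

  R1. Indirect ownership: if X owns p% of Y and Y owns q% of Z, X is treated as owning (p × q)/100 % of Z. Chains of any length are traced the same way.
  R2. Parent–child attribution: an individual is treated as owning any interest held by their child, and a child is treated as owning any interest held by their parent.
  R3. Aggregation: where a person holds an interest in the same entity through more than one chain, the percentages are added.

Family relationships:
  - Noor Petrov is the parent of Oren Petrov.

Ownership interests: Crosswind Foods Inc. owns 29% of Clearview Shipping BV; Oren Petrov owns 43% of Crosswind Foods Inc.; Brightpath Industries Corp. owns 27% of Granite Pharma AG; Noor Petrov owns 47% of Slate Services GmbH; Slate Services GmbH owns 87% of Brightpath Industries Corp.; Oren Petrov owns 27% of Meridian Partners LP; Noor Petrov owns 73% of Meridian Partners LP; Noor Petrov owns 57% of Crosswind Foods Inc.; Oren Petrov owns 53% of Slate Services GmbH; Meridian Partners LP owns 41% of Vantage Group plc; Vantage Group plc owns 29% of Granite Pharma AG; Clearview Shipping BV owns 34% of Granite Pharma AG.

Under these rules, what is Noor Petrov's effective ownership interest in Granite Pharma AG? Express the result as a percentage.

45.24%

By parent–child attribution (R2), Noor Petrov is treated as also owning Oren Petrov's interest in Meridian Partners LP, giving 73% + 27% = 100%.
By parent–child attribution (R2), Noor Petrov is treated as also owning Oren Petrov's interest in Crosswind Foods Inc, giving 57% + 43% = 100%.
By parent–child attribution (R2), Noor Petrov is treated as also owning Oren Petrov's interest in Slate Services GmbH, giving 47% + 53% = 100%.
Chain via Meridian Partners LP → Vantage Group plc (R1): 100% × 41% × 29% = 11.89% of Granite Pharma AG.
Chain via Crosswind Foods Inc. → Clearview Shipping BV (R1): 100% × 29% × 34% = 9.86% of Granite Pharma AG.
Chain via Slate Services GmbH → Brightpath Industries Corp. (R1): 100% × 87% × 27% = 23.49% of Granite Pharma AG.
Aggregating (R3): 11.89% + 9.86% + 23.49% = 45.24%.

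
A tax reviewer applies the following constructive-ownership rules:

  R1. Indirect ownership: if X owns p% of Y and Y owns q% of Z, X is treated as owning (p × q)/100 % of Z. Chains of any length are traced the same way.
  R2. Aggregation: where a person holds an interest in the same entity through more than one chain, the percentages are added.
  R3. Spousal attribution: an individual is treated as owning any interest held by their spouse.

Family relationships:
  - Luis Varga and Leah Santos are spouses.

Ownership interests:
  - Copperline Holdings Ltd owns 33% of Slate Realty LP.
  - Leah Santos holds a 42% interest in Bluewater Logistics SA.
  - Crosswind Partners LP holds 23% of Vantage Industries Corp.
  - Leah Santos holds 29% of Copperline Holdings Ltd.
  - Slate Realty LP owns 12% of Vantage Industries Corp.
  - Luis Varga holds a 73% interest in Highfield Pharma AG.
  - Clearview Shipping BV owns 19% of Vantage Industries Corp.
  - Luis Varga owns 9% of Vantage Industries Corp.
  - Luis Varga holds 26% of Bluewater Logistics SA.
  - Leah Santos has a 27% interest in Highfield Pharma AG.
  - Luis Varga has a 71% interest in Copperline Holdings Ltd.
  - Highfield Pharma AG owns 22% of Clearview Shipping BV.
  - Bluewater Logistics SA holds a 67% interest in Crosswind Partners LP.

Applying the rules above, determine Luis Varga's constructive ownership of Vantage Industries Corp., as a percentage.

By spousal attribution (R3), Luis Varga is treated as also owning Leah Santos's interest in Copperline Holdings Ltd, giving 71% + 29% = 100%.
By spousal attribution (R3), Luis Varga is treated as also owning Leah Santos's interest in Highfield Pharma AG, giving 73% + 27% = 100%.
By spousal attribution (R3), Luis Varga is treated as also owning Leah Santos's interest in Bluewater Logistics SA, giving 26% + 42% = 68%.
Chain via Copperline Holdings Ltd → Slate Realty LP (R1): 100% × 33% × 12% = 3.96% of Vantage Industries Corp.
Chain via Highfield Pharma AG → Clearview Shipping BV (R1): 100% × 22% × 19% = 4.18% of Vantage Industries Corp.
Chain via Bluewater Logistics SA → Crosswind Partners LP (R1): 68% × 67% × 23% = 10.4788% of Vantage Industries Corp.
Direct interest in Vantage Industries Corp: 9%.
Aggregating (R2): 3.96% + 4.18% + 10.4788% + 9% = 27.6188%.

27.6188%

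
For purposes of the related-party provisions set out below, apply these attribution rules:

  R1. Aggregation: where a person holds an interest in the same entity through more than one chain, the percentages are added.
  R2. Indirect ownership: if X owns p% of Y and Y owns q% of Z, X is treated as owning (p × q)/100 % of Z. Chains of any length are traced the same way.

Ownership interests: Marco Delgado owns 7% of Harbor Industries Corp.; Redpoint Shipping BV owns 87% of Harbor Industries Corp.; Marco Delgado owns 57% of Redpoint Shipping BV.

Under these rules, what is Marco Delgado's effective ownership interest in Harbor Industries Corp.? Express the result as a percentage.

Chain via Redpoint Shipping BV (R2): 57% × 87% = 49.59% of Harbor Industries Corp.
Direct interest in Harbor Industries Corp: 7%.
Aggregating (R1): 49.59% + 7% = 56.59%.

56.59%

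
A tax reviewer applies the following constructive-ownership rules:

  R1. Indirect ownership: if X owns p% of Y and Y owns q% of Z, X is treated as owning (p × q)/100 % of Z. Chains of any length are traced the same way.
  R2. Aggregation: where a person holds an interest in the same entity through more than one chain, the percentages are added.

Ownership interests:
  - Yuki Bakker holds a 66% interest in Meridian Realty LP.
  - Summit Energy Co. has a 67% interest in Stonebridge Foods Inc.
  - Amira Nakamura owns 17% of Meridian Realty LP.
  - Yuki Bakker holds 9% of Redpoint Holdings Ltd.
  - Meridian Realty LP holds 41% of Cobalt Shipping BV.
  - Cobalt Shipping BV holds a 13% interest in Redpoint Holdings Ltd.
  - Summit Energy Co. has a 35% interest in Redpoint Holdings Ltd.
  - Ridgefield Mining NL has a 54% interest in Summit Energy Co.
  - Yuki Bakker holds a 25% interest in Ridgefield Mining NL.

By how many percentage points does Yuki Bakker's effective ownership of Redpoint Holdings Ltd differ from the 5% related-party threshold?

12.2428

Chain via Meridian Realty LP → Cobalt Shipping BV (R1): 66% × 41% × 13% = 3.5178% of Redpoint Holdings Ltd.
Chain via Ridgefield Mining NL → Summit Energy Co. (R1): 25% × 54% × 35% = 4.725% of Redpoint Holdings Ltd.
Direct interest in Redpoint Holdings Ltd: 9%.
Aggregating (R2): 3.5178% + 4.725% + 9% = 17.2428%.
17.2428% exceeds the 5% threshold by 12.2428 percentage points.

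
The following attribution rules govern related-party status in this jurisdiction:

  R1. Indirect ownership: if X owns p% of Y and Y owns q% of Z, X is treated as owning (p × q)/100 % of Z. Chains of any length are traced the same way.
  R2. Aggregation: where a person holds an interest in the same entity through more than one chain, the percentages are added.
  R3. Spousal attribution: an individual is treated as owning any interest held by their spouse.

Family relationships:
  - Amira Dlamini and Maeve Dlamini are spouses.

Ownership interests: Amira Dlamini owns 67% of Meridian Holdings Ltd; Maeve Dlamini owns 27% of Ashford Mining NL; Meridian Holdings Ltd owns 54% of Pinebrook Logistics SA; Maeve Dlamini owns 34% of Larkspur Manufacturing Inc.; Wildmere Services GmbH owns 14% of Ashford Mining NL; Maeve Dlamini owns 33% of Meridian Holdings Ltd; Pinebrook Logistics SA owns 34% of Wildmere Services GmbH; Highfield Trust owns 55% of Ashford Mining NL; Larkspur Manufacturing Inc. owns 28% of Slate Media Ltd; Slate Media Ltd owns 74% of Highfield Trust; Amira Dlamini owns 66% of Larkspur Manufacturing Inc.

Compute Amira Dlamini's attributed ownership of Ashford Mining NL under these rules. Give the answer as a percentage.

By spousal attribution (R3), Amira Dlamini is treated as also owning Maeve Dlamini's interest in Meridian Holdings Ltd, giving 67% + 33% = 100%.
By spousal attribution (R3), Amira Dlamini is treated as also owning Maeve Dlamini's interest in Larkspur Manufacturing Inc, giving 66% + 34% = 100%.
By spousal attribution (R3), Amira Dlamini is treated as owning Maeve Dlamini's 27% interest in Ashford Mining NL.
Chain via Meridian Holdings Ltd → Pinebrook Logistics SA → Wildmere Services GmbH (R1): 100% × 54% × 34% × 14% = 2.5704% of Ashford Mining NL.
Chain via Larkspur Manufacturing Inc. → Slate Media Ltd → Highfield Trust (R1): 100% × 28% × 74% × 55% = 11.396% of Ashford Mining NL.
Direct interest in Ashford Mining NL: 27%.
Aggregating (R2): 2.5704% + 11.396% + 27% = 40.9664%.

40.9664%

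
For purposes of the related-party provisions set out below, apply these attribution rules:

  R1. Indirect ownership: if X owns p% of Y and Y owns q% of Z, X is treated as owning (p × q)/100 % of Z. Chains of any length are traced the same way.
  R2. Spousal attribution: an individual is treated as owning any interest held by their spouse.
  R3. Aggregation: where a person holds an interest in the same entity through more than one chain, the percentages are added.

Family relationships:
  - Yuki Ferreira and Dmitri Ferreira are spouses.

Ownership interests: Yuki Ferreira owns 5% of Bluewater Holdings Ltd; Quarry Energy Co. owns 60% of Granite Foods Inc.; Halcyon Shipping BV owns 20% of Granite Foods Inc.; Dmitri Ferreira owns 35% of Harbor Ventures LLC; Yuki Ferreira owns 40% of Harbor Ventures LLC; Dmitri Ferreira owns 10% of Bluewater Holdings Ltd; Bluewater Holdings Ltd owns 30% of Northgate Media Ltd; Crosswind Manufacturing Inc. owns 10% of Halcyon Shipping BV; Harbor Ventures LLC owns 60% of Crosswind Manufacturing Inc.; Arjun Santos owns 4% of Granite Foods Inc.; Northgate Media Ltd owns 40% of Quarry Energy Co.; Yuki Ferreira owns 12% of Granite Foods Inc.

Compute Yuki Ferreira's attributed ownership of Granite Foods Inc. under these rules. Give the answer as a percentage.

By spousal attribution (R2), Yuki Ferreira is treated as also owning Dmitri Ferreira's interest in Bluewater Holdings Ltd, giving 5% + 10% = 15%.
By spousal attribution (R2), Yuki Ferreira is treated as also owning Dmitri Ferreira's interest in Harbor Ventures LLC, giving 40% + 35% = 75%.
Chain via Bluewater Holdings Ltd → Northgate Media Ltd → Quarry Energy Co. (R1): 15% × 30% × 40% × 60% = 1.08% of Granite Foods Inc.
Chain via Harbor Ventures LLC → Crosswind Manufacturing Inc. → Halcyon Shipping BV (R1): 75% × 60% × 10% × 20% = 0.9% of Granite Foods Inc.
Direct interest in Granite Foods Inc: 12%.
Aggregating (R3): 1.08% + 0.9% + 12% = 13.98%.

13.98%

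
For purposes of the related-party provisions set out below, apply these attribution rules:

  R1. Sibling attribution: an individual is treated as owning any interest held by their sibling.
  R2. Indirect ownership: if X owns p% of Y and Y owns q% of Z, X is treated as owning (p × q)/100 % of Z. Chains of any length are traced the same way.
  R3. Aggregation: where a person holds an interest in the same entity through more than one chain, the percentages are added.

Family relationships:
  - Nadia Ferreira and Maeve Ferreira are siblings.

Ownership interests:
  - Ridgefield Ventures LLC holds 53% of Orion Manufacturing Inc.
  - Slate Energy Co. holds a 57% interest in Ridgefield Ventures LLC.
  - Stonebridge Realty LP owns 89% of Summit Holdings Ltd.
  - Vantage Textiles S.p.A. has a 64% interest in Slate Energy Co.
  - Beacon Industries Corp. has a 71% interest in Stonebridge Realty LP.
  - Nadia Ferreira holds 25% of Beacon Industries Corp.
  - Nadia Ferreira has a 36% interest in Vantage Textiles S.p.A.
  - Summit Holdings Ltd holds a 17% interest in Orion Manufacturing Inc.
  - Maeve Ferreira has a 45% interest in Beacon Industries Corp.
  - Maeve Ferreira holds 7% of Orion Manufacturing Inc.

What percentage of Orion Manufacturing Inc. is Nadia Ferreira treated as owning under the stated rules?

By sibling attribution (R1), Nadia Ferreira is treated as also owning Maeve Ferreira's interest in Beacon Industries Corp, giving 25% + 45% = 70%.
By sibling attribution (R1), Nadia Ferreira is treated as owning Maeve Ferreira's 7% interest in Orion Manufacturing Inc.
Chain via Vantage Textiles S.p.A. → Slate Energy Co. → Ridgefield Ventures LLC (R2): 36% × 64% × 57% × 53% = 6.960384% of Orion Manufacturing Inc.
Chain via Beacon Industries Corp. → Stonebridge Realty LP → Summit Holdings Ltd (R2): 70% × 71% × 89% × 17% = 7.51961% of Orion Manufacturing Inc.
Direct interest in Orion Manufacturing Inc: 7%.
Aggregating (R3): 6.960384% + 7.51961% + 7% = 21.479994%.

21.479994%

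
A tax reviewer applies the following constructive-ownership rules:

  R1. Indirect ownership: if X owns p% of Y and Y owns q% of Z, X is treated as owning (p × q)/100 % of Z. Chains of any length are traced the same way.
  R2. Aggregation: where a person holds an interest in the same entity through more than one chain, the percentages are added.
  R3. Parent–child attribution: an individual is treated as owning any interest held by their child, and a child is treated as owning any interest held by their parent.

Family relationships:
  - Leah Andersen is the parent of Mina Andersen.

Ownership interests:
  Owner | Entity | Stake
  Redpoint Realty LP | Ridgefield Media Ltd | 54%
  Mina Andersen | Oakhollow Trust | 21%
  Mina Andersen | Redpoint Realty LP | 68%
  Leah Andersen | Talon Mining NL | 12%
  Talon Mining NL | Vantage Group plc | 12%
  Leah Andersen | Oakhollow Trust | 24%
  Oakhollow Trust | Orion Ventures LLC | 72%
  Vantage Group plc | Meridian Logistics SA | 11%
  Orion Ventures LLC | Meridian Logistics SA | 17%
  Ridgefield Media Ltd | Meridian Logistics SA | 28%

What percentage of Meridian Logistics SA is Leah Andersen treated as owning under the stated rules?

15.948%

By parent–child attribution (R3), Leah Andersen is treated as also owning Mina Andersen's interest in Oakhollow Trust, giving 24% + 21% = 45%.
By parent–child attribution (R3), Leah Andersen is treated as owning Mina Andersen's 68% interest in Redpoint Realty LP.
Chain via Oakhollow Trust → Orion Ventures LLC (R1): 45% × 72% × 17% = 5.508% of Meridian Logistics SA.
Chain via Talon Mining NL → Vantage Group plc (R1): 12% × 12% × 11% = 0.1584% of Meridian Logistics SA.
Chain via Redpoint Realty LP → Ridgefield Media Ltd (R1): 68% × 54% × 28% = 10.2816% of Meridian Logistics SA.
Aggregating (R2): 5.508% + 0.1584% + 10.2816% = 15.948%.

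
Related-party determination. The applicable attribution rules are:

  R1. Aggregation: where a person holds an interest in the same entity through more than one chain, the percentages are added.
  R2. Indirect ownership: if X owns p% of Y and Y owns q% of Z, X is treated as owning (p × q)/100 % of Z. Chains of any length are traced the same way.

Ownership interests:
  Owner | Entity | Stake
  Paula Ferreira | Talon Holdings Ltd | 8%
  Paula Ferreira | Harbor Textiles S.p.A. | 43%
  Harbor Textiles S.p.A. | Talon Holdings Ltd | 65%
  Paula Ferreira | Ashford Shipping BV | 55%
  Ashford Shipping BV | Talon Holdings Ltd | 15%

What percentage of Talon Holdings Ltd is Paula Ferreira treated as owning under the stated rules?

44.2%

Chain via Harbor Textiles S.p.A. (R2): 43% × 65% = 27.95% of Talon Holdings Ltd.
Chain via Ashford Shipping BV (R2): 55% × 15% = 8.25% of Talon Holdings Ltd.
Direct interest in Talon Holdings Ltd: 8%.
Aggregating (R1): 27.95% + 8.25% + 8% = 44.2%.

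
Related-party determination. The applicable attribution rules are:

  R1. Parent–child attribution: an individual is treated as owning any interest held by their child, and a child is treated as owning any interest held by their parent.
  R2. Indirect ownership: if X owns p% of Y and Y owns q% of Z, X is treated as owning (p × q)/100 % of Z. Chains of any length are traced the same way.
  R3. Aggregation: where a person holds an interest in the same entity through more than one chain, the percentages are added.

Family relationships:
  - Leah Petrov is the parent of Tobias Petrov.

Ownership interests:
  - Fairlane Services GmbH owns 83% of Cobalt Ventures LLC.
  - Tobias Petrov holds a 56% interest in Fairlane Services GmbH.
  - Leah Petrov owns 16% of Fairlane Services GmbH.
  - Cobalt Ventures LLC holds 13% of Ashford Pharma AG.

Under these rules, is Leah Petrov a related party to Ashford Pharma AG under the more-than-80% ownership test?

By parent–child attribution (R1), Leah Petrov is treated as also owning Tobias Petrov's interest in Fairlane Services GmbH, giving 16% + 56% = 72%.
Chain via Fairlane Services GmbH → Cobalt Ventures LLC (R2): 72% × 83% × 13% = 7.7688% of Ashford Pharma AG.
7.7688% does not exceed the 80% threshold, so Leah is not a related party to Ashford Pharma AG.

No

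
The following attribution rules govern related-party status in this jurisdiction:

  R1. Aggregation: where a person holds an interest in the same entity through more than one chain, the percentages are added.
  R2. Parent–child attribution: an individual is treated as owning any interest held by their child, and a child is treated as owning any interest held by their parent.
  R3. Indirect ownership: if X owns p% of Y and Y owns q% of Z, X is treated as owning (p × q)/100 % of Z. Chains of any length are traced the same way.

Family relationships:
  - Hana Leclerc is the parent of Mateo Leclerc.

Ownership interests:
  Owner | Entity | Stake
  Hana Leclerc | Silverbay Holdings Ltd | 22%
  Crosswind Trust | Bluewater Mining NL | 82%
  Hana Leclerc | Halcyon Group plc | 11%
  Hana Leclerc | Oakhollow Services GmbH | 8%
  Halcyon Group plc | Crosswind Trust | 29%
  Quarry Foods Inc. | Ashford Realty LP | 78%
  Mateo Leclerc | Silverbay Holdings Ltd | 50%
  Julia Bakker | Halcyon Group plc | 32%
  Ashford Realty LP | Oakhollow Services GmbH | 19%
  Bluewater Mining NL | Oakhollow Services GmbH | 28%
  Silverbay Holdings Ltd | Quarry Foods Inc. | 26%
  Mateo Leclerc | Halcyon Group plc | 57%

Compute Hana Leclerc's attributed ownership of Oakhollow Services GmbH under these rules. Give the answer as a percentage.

By parent–child attribution (R2), Hana Leclerc is treated as also owning Mateo Leclerc's interest in Halcyon Group plc, giving 11% + 57% = 68%.
By parent–child attribution (R2), Hana Leclerc is treated as also owning Mateo Leclerc's interest in Silverbay Holdings Ltd, giving 22% + 50% = 72%.
Chain via Halcyon Group plc → Crosswind Trust → Bluewater Mining NL (R3): 68% × 29% × 82% × 28% = 4.527712% of Oakhollow Services GmbH.
Chain via Silverbay Holdings Ltd → Quarry Foods Inc. → Ashford Realty LP (R3): 72% × 26% × 78% × 19% = 2.774304% of Oakhollow Services GmbH.
Direct interest in Oakhollow Services GmbH: 8%.
Aggregating (R1): 4.527712% + 2.774304% + 8% = 15.302016%.

15.302016%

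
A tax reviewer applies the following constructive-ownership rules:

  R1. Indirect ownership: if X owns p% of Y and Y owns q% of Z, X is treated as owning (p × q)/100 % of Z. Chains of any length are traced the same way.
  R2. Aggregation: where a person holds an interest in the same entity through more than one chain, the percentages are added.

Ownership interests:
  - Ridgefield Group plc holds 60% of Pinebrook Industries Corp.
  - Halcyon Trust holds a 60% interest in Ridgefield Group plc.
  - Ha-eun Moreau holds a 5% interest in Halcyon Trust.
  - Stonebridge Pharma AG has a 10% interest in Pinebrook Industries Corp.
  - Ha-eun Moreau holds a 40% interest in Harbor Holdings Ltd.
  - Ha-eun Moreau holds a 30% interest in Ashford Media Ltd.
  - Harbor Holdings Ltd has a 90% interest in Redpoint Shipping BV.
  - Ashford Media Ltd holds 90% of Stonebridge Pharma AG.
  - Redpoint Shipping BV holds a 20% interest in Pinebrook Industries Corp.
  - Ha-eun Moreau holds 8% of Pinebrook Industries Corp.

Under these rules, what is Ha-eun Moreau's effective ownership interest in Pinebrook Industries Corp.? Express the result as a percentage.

Chain via Ashford Media Ltd → Stonebridge Pharma AG (R1): 30% × 90% × 10% = 2.7% of Pinebrook Industries Corp.
Chain via Halcyon Trust → Ridgefield Group plc (R1): 5% × 60% × 60% = 1.8% of Pinebrook Industries Corp.
Chain via Harbor Holdings Ltd → Redpoint Shipping BV (R1): 40% × 90% × 20% = 7.2% of Pinebrook Industries Corp.
Direct interest in Pinebrook Industries Corp: 8%.
Aggregating (R2): 2.7% + 1.8% + 7.2% + 8% = 19.7%.

19.7%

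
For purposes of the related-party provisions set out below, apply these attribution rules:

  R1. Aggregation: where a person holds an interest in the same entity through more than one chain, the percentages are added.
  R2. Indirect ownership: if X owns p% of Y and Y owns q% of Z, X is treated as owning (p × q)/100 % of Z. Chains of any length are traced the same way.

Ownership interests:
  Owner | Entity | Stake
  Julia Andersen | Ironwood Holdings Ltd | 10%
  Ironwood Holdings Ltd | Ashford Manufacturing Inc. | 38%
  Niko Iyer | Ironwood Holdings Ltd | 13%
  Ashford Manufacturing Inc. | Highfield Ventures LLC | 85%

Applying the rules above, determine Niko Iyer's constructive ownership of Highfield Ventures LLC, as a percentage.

Chain via Ironwood Holdings Ltd → Ashford Manufacturing Inc. (R2): 13% × 38% × 85% = 4.199% of Highfield Ventures LLC.

4.199%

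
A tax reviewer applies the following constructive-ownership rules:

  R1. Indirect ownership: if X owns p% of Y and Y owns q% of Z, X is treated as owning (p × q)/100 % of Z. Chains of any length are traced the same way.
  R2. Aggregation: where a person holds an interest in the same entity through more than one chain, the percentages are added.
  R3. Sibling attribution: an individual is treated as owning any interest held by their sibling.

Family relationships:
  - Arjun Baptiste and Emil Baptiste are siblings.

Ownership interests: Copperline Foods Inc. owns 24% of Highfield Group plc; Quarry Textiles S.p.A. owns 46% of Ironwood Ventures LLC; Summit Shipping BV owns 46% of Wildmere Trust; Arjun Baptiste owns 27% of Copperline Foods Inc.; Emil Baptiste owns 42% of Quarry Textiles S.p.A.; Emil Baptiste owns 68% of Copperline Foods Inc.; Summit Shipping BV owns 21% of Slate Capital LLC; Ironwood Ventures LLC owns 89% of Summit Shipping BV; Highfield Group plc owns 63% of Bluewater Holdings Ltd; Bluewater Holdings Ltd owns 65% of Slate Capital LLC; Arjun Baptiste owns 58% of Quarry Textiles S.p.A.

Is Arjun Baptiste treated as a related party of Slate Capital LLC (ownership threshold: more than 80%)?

No

By sibling attribution (R3), Arjun Baptiste is treated as also owning Emil Baptiste's interest in Copperline Foods Inc, giving 27% + 68% = 95%.
By sibling attribution (R3), Arjun Baptiste is treated as also owning Emil Baptiste's interest in Quarry Textiles S.p.A, giving 58% + 42% = 100%.
Chain via Copperline Foods Inc. → Highfield Group plc → Bluewater Holdings Ltd (R1): 95% × 24% × 63% × 65% = 9.3366% of Slate Capital LLC.
Chain via Quarry Textiles S.p.A. → Ironwood Ventures LLC → Summit Shipping BV (R1): 100% × 46% × 89% × 21% = 8.5974% of Slate Capital LLC.
Aggregating (R2): 9.3366% + 8.5974% = 17.934%.
17.934% does not exceed the 80% threshold, so Arjun is not a related party to Slate Capital LLC.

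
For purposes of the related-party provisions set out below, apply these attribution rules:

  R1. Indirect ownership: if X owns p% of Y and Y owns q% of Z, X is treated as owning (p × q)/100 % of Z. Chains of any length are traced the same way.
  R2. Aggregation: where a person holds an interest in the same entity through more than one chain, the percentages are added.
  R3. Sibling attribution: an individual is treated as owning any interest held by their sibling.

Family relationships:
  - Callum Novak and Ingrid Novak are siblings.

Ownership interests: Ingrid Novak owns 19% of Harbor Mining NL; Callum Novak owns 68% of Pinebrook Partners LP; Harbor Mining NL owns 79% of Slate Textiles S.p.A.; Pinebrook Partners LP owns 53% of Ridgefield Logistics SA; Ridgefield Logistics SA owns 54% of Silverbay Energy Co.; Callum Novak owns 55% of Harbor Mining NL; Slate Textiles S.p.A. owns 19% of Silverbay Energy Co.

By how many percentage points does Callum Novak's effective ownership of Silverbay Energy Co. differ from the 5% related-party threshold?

25.569

By sibling attribution (R3), Callum Novak is treated as also owning Ingrid Novak's interest in Harbor Mining NL, giving 55% + 19% = 74%.
Chain via Harbor Mining NL → Slate Textiles S.p.A. (R1): 74% × 79% × 19% = 11.1074% of Silverbay Energy Co.
Chain via Pinebrook Partners LP → Ridgefield Logistics SA (R1): 68% × 53% × 54% = 19.4616% of Silverbay Energy Co.
Aggregating (R2): 11.1074% + 19.4616% = 30.569%.
30.569% exceeds the 5% threshold by 25.569 percentage points.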